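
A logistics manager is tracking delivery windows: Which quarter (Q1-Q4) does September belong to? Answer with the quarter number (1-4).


Month: September (month 9)
Q1: January-March (months 1-3)
Q2: April-June (months 4-6)
Q3: July-September (months 7-9)
Q4: October-December (months 10-12)
Month 9 falls in Q3

3


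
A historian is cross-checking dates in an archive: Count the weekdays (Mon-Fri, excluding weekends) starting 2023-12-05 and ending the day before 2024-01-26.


Start: 2023-12-05 (Tuesday)
End (exclusive): 2024-01-26 (Friday)
Total calendar days: 52
Full weeks: 52 // 7 = 7 -> 35 weekdays
Remaining 3 days starting on Tuesday:
  Tue(w), Wed(w), Thu(w) -> 3 weekdays
Total business days: 35 + 3 = 38

38


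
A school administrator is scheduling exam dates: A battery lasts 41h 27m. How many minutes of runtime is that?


Hours: 41
Extra minutes: 27
Minutes per hour: 60
Hours to minutes: 41 x 60 = 2460
Total: 2460 + 27 = 2487

2487


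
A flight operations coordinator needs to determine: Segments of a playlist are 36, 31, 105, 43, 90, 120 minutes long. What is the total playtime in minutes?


Durations: 36, 31, 105, 43, 90, 120
Running sum: 36
+ 31 = 67
+ 105 = 172
+ 43 = 215
+ 90 = 305
+ 120 = 425
Total duration: 425 minutes
That is 7 hours and 5 minutes

425


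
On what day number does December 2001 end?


Month: December
Year: 2001
December is a 31-day month
Total: 31 days

31


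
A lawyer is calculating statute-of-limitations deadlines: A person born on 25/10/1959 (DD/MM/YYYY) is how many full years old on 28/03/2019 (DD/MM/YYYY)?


Birth: 1959-10-25
Reference: 2019-03-28
Year difference: 2019 - 1959 = 60
Has birthday (10-25) occurred by 03-28? No
Birthday not yet reached this year -> subtract 1
Age in full years: 59

59


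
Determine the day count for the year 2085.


Year: 2085
Check leap year rules:
Divisible by 4? No
2085 is not a leap year
Days: 365

365


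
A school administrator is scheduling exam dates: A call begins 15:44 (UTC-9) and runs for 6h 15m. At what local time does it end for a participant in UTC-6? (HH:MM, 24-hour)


Start: 15:44 in UTC-9
Step 1 - add duration:
  minutes: 44 + 15 = 59
  hours: 15 + 6 + 0 = 21
  end in UTC-9: 21:59
Step 2 - convert UTC-9 -> UTC-6:
  offset difference: -6 - (-9) = 3 hours
  21 + (3) = 24 -> mod 24 = 0
Result: 00:59 in UTC-6

00:59


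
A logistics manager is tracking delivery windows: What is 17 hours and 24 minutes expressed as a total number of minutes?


Hours: 17
Minutes: 24
Convert hours to minutes: 17 x 60 = 1020
Add remaining minutes: 1020 + 24 = 1044

1044


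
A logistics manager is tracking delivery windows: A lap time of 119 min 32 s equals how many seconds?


Minutes: 119
Seconds: 32
Convert minutes to seconds: 119 x 60 = 7140
Add remaining seconds: 7140 + 32 = 7172

7172


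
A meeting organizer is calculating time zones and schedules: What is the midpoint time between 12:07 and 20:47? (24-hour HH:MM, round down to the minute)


Start time: 12:07 = 727 minutes from midnight
End time: 20:47 = 1247 minutes from midnight
Sum: 727 + 1247 = 1974
Midpoint: 1974 / 2 = 987 minutes
Convert: 987 / 60 = 16 hours, 27 minutes
Result: 16:27

16:27


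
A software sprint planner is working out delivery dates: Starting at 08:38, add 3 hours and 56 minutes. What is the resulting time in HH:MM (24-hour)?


Start time: 08:38
Adding: 3 hours 56 minutes
Minutes: 38 + 56 = 94
Minute overflow: 94 >= 60, so carry 1 hour, minutes = 34
Hours: 8 + 3 + 1 = 12
Result: 12:34

12:34


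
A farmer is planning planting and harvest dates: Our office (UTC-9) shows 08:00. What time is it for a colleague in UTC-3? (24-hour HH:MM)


Local time: 08:00 at UTC-9 (offset -9h)
Target zone: UTC-3 (offset -3h)
Difference: -3 - (-9) = 6 hours
Calculation: 8 + (6) = 14
Result: 14:00

14:00


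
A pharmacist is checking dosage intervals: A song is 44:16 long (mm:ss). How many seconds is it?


Minutes: 44
Extra seconds: 16
Seconds per minute: 60
Minutes to seconds: 44 x 60 = 2640
Total: 2640 + 16 = 2656

2656


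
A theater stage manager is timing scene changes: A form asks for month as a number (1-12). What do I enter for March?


Calendar month order:
2. February
3. March <--
4. April
March is month number 3

3


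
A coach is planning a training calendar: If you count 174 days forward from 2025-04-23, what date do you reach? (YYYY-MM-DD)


Start: 2025-04-23
Adding 174 days
Days remaining in April: 7
After April: 167 days still to add
May 2025: 31 days, 136 remaining
June 2025: 30 days, 106 remaining
July 2025: 31 days, 75 remaining
August 2025: 31 days, 44 remaining
Result: 2025-10-14

2025-10-14


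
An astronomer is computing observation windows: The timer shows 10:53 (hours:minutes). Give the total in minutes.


Hours: 10
Minutes: 53
Convert hours to minutes: 10 x 60 = 600
Add remaining minutes: 600 + 53 = 653

653


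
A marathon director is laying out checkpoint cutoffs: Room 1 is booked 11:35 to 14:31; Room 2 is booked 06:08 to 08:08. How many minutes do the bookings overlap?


Interval A: [695, 871] minutes from midnight
Interval B: [368, 488] minutes from midnight
Overlap start = max(695, 368) = 695
Overlap end = min(871, 488) = 488
End <= start, so the intervals do not overlap: 0 minutes

0


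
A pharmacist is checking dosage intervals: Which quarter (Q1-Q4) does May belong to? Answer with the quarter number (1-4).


Month: May (month 5)
Q1: January-March (months 1-3)
Q2: April-June (months 4-6)
Q3: July-September (months 7-9)
Q4: October-December (months 10-12)
Month 5 falls in Q2

2


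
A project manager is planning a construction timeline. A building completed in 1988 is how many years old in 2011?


Birth year: 1988
Current year: 2011
Age = current year - birth year
Age = 2011 - 1988 = 23

23


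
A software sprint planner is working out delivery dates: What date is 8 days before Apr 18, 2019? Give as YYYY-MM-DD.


Start: 2019-04-18
Subtracting 8 days
Days already passed in April: 18
Result: 2019-04-10

2019-04-10


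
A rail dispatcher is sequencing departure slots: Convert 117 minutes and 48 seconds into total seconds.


Minutes: 117
Seconds: 48
Convert minutes to seconds: 117 x 60 = 7020
Add remaining seconds: 7020 + 48 = 7068

7068


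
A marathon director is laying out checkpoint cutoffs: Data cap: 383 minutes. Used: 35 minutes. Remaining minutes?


Total budget: 383 minutes
Time used: 35 minutes
Remaining: 383 - 35 = 348 minutes
Percent used: 9.1%
Percent remaining: 90.9%

348


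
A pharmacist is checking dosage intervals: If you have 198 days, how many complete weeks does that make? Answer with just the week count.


Total days: 198
Days per week: 7
Division: 198 / 7 = 28 remainder 2
Complete weeks: 28
Remaining days: 2

28


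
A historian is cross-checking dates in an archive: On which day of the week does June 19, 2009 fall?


Date: 2009-06-19
January 1, 2009 is a Thursday
Day of year: 170
Offset from Jan 1: 169 days
169 mod 7 = 1
Result: Friday

Friday


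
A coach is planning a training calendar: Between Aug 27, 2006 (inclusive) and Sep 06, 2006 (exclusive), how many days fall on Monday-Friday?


Start: 2006-08-27 (Sunday)
End (exclusive): 2006-09-06 (Wednesday)
Total calendar days: 10
Full weeks: 10 // 7 = 1 -> 5 weekdays
Remaining 3 days starting on Sunday:
  Sun(-), Mon(w), Tue(w) -> 2 weekdays
Total business days: 5 + 2 = 7

7


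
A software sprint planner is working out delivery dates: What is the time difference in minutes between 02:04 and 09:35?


Start time: 02:04 = 124 minutes from midnight
End time: 09:35 = 575 minutes from midnight
Difference: 575 - 124 = 451 minutes
That is 7 hours and 31 minutes

451


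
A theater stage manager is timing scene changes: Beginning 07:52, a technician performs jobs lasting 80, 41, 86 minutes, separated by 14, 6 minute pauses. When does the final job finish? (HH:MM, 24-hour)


Start: 07:52 = 472 min from midnight
  after task 1 (80 min): 09:12
  after break (14 min): 09:26
  after task 2 (41 min): 10:07
  after break (6 min): 10:13
  after task 3 (86 min): 11:39
Total elapsed: 227 minutes
End time: 11:39

11:39


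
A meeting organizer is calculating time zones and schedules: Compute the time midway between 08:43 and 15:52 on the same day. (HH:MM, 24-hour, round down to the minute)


Start time: 08:43 = 523 minutes from midnight
End time: 15:52 = 952 minutes from midnight
Sum: 523 + 952 = 1475
Midpoint: 1475 / 2 = 737 minutes
Convert: 737 / 60 = 12 hours, 17 minutes
Result: 12:17

12:17


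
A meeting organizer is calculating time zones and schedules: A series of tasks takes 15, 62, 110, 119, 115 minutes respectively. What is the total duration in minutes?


Durations: 15, 62, 110, 119, 115
Running sum: 15
+ 62 = 77
+ 110 = 187
+ 119 = 306
+ 115 = 421
Total duration: 421 minutes
That is 7 hours and 1 minutes

421


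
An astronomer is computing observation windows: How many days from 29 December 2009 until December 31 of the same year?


Start: December 29, 2009
End: December 31, 2009
Days left in December: 2
Total: 2 days

2


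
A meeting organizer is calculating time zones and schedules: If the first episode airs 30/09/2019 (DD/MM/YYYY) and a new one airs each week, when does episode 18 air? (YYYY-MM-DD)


First occurrence: 2019-09-30 (occurrence 1)
Each occurrence is 7 days after the previous.
Occurrence 18 is 17 weeks after the first.
17 weeks = 119 days
2019-09-30 + 119 days = 2020-01-27

2020-01-27


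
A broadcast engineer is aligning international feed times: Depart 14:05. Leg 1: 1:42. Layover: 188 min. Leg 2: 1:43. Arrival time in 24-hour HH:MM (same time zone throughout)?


Depart: 14:05
Leg 1: +102 min -> 15:47
Layover: +188 min -> 18:55
Leg 2: +103 min -> 20:38
Total travel: 393 minutes = 6h 33m
Arrival: 20:38

20:38


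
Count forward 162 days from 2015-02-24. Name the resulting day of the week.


Start: 2015-02-24 (Tuesday)
Step 1 - find target date: add 162 days
  2015-02-24 + 162 days = 2015-08-05
Step 2 - day of week:
  162 mod 7 = 1
  Tuesday + 1 days -> Wednesday
Result: Wednesday (2015-08-05)

Wednesday


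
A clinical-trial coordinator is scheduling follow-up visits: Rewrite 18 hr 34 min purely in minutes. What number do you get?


Hours: 18
Extra minutes: 34
Minutes per hour: 60
Hours to minutes: 18 x 60 = 1080
Total: 1080 + 34 = 1114

1114


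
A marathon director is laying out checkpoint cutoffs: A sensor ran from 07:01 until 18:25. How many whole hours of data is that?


Start: 07:01
End: 18:25
Hour difference: 18 - 7 = 11 hours
Minute difference: 25 - 1 = 24 minutes
Total minutes: 684
Complete hours: 684 / 60 = 11 (remainder 24)

11


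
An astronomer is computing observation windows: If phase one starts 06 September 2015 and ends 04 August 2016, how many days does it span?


Start date: 2015-09-06
End date: 2016-08-04
Sep 2015: +25 days
Oct 2015: +31 days
Nov 2015: +30 days
... (9 more months)
Total: 333 days

333


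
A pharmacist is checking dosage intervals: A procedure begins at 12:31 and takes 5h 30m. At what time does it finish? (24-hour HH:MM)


Start time: 12:31
Adding: 5 hours 30 minutes
Minutes: 31 + 30 = 61
Minute overflow: 61 >= 60, so carry 1 hour, minutes = 1
Hours: 12 + 5 + 1 = 18
Result: 18:01

18:01


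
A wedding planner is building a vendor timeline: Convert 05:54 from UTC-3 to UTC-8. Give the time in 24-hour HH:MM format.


Local time: 05:54 at UTC-3 (offset -3h)
Target zone: UTC-8 (offset -8h)
Difference: -8 - (-3) = -5 hours
Calculation: 5 + (-5) = 0
Result: 00:54

00:54


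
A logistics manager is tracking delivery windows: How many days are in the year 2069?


Year: 2069
Check leap year rules:
Divisible by 4? No
2069 is not a leap year
Days: 365

365


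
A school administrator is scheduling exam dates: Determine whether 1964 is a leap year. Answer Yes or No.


Year: 1964
Divisible by 4? 1964 / 4 = 491.0 -> Yes
Divisible by 100? 1964 / 100 = 19.64 -> No
Divisible by 4 but not 100, so it IS a leap year

Yes


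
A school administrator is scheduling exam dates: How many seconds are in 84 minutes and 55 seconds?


Minutes: 84
Extra seconds: 55
Seconds per minute: 60
Minutes to seconds: 84 x 60 = 5040
Total: 5040 + 55 = 5095

5095


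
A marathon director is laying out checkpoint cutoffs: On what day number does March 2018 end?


Month: March
Year: 2018
March is a 31-day month
Total: 31 days

31


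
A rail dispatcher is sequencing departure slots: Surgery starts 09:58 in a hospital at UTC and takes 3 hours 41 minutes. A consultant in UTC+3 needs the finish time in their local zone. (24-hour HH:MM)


Start: 09:58 in UTC
Step 1 - add duration:
  minutes: 58 + 41 = 99 (carry 1h)
  hours: 9 + 3 + 1 = 13
  end in UTC: 13:39
Step 2 - convert UTC -> UTC+3:
  offset difference: 3 - (0) = 3 hours
  13 + (3) = 16 -> mod 24 = 16
Result: 16:39 in UTC+3

16:39


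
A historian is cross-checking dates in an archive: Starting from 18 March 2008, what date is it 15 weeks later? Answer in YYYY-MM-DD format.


Start: 2008-03-18
Weeks to add: 15
Convert to days: 15 x 7 = 105 days
Add 105 days to 2008-03-18
Result: 2008-07-01

2008-07-01


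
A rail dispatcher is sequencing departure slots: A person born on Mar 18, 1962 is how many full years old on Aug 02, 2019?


Birth: 1962-03-18
Reference: 2019-08-02
Year difference: 2019 - 1962 = 57
Has birthday (03-18) occurred by 08-02? Yes
Age in full years: 57

57


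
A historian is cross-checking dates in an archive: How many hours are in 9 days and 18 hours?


Days: 9
Extra hours: 18
Hours per day: 24
Days to hours: 9 x 24 = 216
Total: 216 + 18 = 234

234


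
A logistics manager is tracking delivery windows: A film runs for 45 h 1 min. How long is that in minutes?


Hours: 45
Minutes: 1
Convert hours to minutes: 45 x 60 = 2700
Add remaining minutes: 2700 + 1 = 2701

2701


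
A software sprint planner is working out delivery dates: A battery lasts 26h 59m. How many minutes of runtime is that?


Hours: 26
Extra minutes: 59
Minutes per hour: 60
Hours to minutes: 26 x 60 = 1560
Total: 1560 + 59 = 1619

1619


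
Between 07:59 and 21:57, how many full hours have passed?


Start: 07:59
End: 21:57
Hour difference: 21 - 7 = 14 hours
Minute difference: 57 - 59 = -2 minutes
Total minutes: 838
Complete hours: 838 / 60 = 13 (remainder 58)

13


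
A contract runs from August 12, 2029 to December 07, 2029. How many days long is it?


Start date: 2029-08-12
End date: 2029-12-07
Aug 2029: +20 days
Sep 2029: +30 days
Oct 2029: +31 days
Nov 2029: +30 days
Dec 2029: +6 days
Total: 117 days

117


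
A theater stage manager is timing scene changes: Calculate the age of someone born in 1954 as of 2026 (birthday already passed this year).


Birth year: 1954
Current year: 2026
Age = current year - birth year
Age = 2026 - 1954 = 72

72


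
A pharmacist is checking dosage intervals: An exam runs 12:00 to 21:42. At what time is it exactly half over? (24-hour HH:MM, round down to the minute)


Start time: 12:00 = 720 minutes from midnight
End time: 21:42 = 1302 minutes from midnight
Sum: 720 + 1302 = 2022
Midpoint: 2022 / 2 = 1011 minutes
Convert: 1011 / 60 = 16 hours, 51 minutes
Result: 16:51

16:51


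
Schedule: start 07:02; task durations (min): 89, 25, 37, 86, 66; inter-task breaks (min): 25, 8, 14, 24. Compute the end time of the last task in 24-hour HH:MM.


Start: 07:02 = 422 min from midnight
  after task 1 (89 min): 08:31
  after break (25 min): 08:56
  after task 2 (25 min): 09:21
  after break (8 min): 09:29
  after task 3 (37 min): 10:06
  after break (14 min): 10:20
  after task 4 (86 min): 11:46
  after break (24 min): 12:10
  after task 5 (66 min): 13:16
Total elapsed: 374 minutes
End time: 13:16

13:16


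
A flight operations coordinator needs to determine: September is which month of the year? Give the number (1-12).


Calendar month order:
8. August
9. September <--
10. October
September is month number 9

9


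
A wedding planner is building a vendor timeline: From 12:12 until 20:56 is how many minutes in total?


Start time: 12:12 = 732 minutes from midnight
End time: 20:56 = 1256 minutes from midnight
Difference: 1256 - 732 = 524 minutes
That is 8 hours and 44 minutes

524


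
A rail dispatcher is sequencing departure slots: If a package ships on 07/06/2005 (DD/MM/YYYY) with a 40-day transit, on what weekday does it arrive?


Start: 2005-06-07 (Tuesday)
Step 1 - find target date: add 40 days
  2005-06-07 + 40 days = 2005-07-17
Step 2 - day of week:
  40 mod 7 = 5
  Tuesday + 5 days -> Sunday
Result: Sunday (2005-07-17)

Sunday


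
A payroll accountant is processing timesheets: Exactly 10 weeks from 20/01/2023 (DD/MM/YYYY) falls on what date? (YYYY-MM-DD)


Start: 2023-01-20
Weeks to add: 10
Convert to days: 10 x 7 = 70 days
Add 70 days to 2023-01-20
Result: 2023-03-31

2023-03-31


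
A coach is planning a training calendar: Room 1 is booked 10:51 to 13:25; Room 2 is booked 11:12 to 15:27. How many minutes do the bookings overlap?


Interval A: [651, 805] minutes from midnight
Interval B: [672, 927] minutes from midnight
Overlap start = max(651, 672) = 672
Overlap end = min(805, 927) = 805
Overlap = 805 - 672 = 133 minutes

133


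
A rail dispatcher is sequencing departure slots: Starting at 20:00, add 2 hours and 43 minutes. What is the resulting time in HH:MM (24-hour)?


Start time: 20:00
Adding: 2 hours 43 minutes
Minutes: 0 + 43 = 43
Hours: 20 + 2 + 0 = 22
Result: 22:43

22:43


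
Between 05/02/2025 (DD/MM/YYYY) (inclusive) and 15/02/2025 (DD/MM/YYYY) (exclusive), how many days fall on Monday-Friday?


Start: 2025-02-05 (Wednesday)
End (exclusive): 2025-02-15 (Saturday)
Total calendar days: 10
Full weeks: 10 // 7 = 1 -> 5 weekdays
Remaining 3 days starting on Wednesday:
  Wed(w), Thu(w), Fri(w) -> 3 weekdays
Total business days: 5 + 3 = 8

8


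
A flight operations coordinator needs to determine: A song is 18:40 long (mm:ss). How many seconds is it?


Minutes: 18
Extra seconds: 40
Seconds per minute: 60
Minutes to seconds: 18 x 60 = 1080
Total: 1080 + 40 = 1120

1120


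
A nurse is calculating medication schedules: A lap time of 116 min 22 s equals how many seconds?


Minutes: 116
Seconds: 22
Convert minutes to seconds: 116 x 60 = 6960
Add remaining seconds: 6960 + 22 = 6982

6982


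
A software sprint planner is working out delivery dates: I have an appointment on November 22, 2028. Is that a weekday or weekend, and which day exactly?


Date: 2028-11-22
January 1, 2028 is a Saturday
Day of year: 327
Offset from Jan 1: 326 days
326 mod 7 = 4
Result: Wednesday

Wednesday


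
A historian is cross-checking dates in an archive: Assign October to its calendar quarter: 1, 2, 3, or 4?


Month: October (month 10)
Q1: January-March (months 1-3)
Q2: April-June (months 4-6)
Q3: July-September (months 7-9)
Q4: October-December (months 10-12)
Month 10 falls in Q4

4


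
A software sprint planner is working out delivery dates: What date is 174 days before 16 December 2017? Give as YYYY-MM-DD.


Start: 2017-12-16
Subtracting 174 days
Days already passed in December: 16
After going back through December: 158 more days to subtract
November 2017: 30 days, 128 remaining
October 2017: 31 days, 97 remaining
September 2017: 30 days, 67 remaining
August 2017: 31 days, 36 remaining
Result: 2017-06-25

2017-06-25


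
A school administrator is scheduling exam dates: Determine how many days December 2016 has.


Month: December
Year: 2016
December is a 31-day month
Total: 31 days

31


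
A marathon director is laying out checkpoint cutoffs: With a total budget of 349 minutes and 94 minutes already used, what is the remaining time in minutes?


Total budget: 349 minutes
Time used: 94 minutes
Remaining: 349 - 94 = 255 minutes
Percent used: 26.9%
Percent remaining: 73.1%

255


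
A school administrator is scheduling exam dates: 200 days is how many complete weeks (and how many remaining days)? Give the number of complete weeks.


Total days: 200
Days per week: 7
Division: 200 / 7 = 28 remainder 4
Complete weeks: 28
Remaining days: 4

28


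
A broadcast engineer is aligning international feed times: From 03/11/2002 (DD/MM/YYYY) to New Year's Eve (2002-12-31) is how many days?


Start: November 03, 2002
End: December 31, 2002
Days left in November: 27
December: 31
Sum of remaining months: 31
Total: 27 + 31 = 58

58


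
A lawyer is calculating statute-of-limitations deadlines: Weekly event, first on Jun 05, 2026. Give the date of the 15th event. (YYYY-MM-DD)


First occurrence: 2026-06-05 (occurrence 1)
Each occurrence is 7 days after the previous.
Occurrence 15 is 14 weeks after the first.
14 weeks = 98 days
2026-06-05 + 98 days = 2026-09-11

2026-09-11


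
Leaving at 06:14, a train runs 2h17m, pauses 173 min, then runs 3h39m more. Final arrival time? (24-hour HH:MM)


Depart: 06:14
Leg 1: +137 min -> 08:31
Layover: +173 min -> 11:24
Leg 2: +219 min -> 15:03
Total travel: 529 minutes = 8h 49m
Arrival: 15:03

15:03


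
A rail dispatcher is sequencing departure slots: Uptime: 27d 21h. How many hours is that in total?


Days: 27
Extra hours: 21
Hours per day: 24
Days to hours: 27 x 24 = 648
Total: 648 + 21 = 669

669


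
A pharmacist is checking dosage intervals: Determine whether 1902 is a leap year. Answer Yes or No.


Year: 1902
Divisible by 4? 1902 / 4 = 475.5 -> No
Not divisible by 4, so NOT a leap year

No


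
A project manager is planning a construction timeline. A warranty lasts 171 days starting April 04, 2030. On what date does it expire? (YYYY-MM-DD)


Start: 2030-04-04
Adding 171 days
Days remaining in April: 26
After April: 145 days still to add
May 2030: 31 days, 114 remaining
June 2030: 30 days, 84 remaining
July 2030: 31 days, 53 remaining
August 2030: 31 days, 22 remaining
Result: 2030-09-22

2030-09-22


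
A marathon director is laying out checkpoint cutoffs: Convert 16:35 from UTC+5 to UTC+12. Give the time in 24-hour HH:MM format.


Local time: 16:35 at UTC+5 (offset 5h)
Target zone: UTC+12 (offset 12h)
Difference: 12 - (5) = 7 hours
Calculation: 16 + (7) = 23
Result: 23:35

23:35


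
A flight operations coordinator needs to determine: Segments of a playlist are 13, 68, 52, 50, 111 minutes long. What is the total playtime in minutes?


Durations: 13, 68, 52, 50, 111
Running sum: 13
+ 68 = 81
+ 52 = 133
+ 50 = 183
+ 111 = 294
Total duration: 294 minutes
That is 4 hours and 54 minutes

294


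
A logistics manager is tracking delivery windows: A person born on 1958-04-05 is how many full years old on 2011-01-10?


Birth: 1958-04-05
Reference: 2011-01-10
Year difference: 2011 - 1958 = 53
Has birthday (04-05) occurred by 01-10? No
Birthday not yet reached this year -> subtract 1
Age in full years: 52

52


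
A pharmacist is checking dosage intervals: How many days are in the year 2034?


Year: 2034
Check leap year rules:
Divisible by 4? No
2034 is not a leap year
Days: 365

365


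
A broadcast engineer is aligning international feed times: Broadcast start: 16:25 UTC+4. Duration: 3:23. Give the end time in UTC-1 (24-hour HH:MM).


Start: 16:25 in UTC+4
Step 1 - add duration:
  minutes: 25 + 23 = 48
  hours: 16 + 3 + 0 = 19
  end in UTC+4: 19:48
Step 2 - convert UTC+4 -> UTC-1:
  offset difference: -1 - (4) = -5 hours
  19 + (-5) = 14 -> mod 24 = 14
Result: 14:48 in UTC-1

14:48


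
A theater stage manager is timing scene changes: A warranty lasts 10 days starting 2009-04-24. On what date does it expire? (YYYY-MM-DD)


Start: 2009-04-24
Adding 10 days
Days remaining in April: 6
After April: 4 days still to add
May 2009 has 31 days, need 4
Result: 2009-05-04

2009-05-04


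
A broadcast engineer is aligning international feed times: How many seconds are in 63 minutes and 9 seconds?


Minutes: 63
Seconds: 9
Convert minutes to seconds: 63 x 60 = 3780
Add remaining seconds: 3780 + 9 = 3789

3789


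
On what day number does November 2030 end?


Month: November
Year: 2030
November is a 30-day month
Total: 30 days

30


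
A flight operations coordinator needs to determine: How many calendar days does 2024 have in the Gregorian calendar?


Year: 2024
Check leap year rules:
Divisible by 4? Yes
Divisible by 100? No
2024 is a leap year
Days: 366

366


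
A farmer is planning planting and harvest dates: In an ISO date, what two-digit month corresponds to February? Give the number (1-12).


Calendar month order:
1. January
2. February <--
3. March
February is month number 2

2


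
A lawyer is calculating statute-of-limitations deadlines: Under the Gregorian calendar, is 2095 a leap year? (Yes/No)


Year: 2095
Divisible by 4? 2095 / 4 = 523.75 -> No
Not divisible by 4, so NOT a leap year

No


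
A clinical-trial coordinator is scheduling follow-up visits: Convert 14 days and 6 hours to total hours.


Days: 14
Extra hours: 6
Hours per day: 24
Days to hours: 14 x 24 = 336
Total: 336 + 6 = 342

342


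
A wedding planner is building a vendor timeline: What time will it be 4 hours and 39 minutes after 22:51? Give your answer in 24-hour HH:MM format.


Start time: 22:51
Adding: 4 hours 39 minutes
Minutes: 51 + 39 = 90
Minute overflow: 90 >= 60, so carry 1 hour, minutes = 30
Hours: 22 + 4 + 1 = 27
Hour wraparound: 27 mod 24 = 3
Result: 03:30

03:30


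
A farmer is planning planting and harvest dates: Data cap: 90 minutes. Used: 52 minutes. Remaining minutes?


Total budget: 90 minutes
Time used: 52 minutes
Remaining: 90 - 52 = 38 minutes
Percent used: 57.8%
Percent remaining: 42.2%

38


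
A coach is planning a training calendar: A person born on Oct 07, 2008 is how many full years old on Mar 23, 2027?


Birth: 2008-10-07
Reference: 2027-03-23
Year difference: 2027 - 2008 = 19
Has birthday (10-07) occurred by 03-23? No
Birthday not yet reached this year -> subtract 1
Age in full years: 18

18


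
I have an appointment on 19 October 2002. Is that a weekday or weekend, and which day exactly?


Date: 2002-10-19
January 1, 2002 is a Tuesday
Day of year: 292
Offset from Jan 1: 291 days
291 mod 7 = 4
Result: Saturday

Saturday


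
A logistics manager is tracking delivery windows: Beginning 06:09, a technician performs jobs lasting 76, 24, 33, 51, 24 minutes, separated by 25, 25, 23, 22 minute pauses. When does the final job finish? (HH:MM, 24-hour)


Start: 06:09 = 369 min from midnight
  after task 1 (76 min): 07:25
  after break (25 min): 07:50
  after task 2 (24 min): 08:14
  after break (25 min): 08:39
  after task 3 (33 min): 09:12
  after break (23 min): 09:35
  after task 4 (51 min): 10:26
  after break (22 min): 10:48
  after task 5 (24 min): 11:12
Total elapsed: 303 minutes
End time: 11:12

11:12


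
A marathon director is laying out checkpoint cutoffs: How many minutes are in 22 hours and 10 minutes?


Hours: 22
Extra minutes: 10
Minutes per hour: 60
Hours to minutes: 22 x 60 = 1320
Total: 1320 + 10 = 1330

1330


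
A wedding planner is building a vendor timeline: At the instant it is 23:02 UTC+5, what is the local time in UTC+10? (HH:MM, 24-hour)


Local time: 23:02 at UTC+5 (offset 5h)
Target zone: UTC+10 (offset 10h)
Difference: 10 - (5) = 5 hours
Calculation: 23 + (5) = 28
Wraparound: (28) mod 24 = 4
Result: 04:02

04:02


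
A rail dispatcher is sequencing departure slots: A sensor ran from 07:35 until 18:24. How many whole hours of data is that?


Start: 07:35
End: 18:24
Hour difference: 18 - 7 = 11 hours
Minute difference: 24 - 35 = -11 minutes
Total minutes: 649
Complete hours: 649 / 60 = 10 (remainder 49)

10


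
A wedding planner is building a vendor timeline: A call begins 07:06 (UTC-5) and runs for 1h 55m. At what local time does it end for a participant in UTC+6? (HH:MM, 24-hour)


Start: 07:06 in UTC-5
Step 1 - add duration:
  minutes: 6 + 55 = 61 (carry 1h)
  hours: 7 + 1 + 1 = 9
  end in UTC-5: 09:01
Step 2 - convert UTC-5 -> UTC+6:
  offset difference: 6 - (-5) = 11 hours
  9 + (11) = 20 -> mod 24 = 20
Result: 20:01 in UTC+6

20:01


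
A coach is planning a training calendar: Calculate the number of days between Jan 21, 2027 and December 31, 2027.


Start: January 21, 2027
End: December 31, 2027
Days left in January: 10
February: 28
March: 31
April: 30
May: 31
... plus remaining months
Sum of remaining months: 334
Total: 10 + 334 = 344

344


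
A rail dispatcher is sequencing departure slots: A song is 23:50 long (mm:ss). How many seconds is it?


Minutes: 23
Extra seconds: 50
Seconds per minute: 60
Minutes to seconds: 23 x 60 = 1380
Total: 1380 + 50 = 1430

1430


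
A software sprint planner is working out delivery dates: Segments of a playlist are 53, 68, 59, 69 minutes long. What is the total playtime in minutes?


Durations: 53, 68, 59, 69
Running sum: 53
+ 68 = 121
+ 59 = 180
+ 69 = 249
Total duration: 249 minutes
That is 4 hours and 9 minutes

249


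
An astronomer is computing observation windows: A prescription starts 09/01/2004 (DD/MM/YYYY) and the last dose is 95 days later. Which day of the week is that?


Start: 2004-01-09 (Friday)
Step 1 - find target date: add 95 days
  2004-01-09 + 95 days = 2004-04-13
Step 2 - day of week:
  95 mod 7 = 4
  Friday + 4 days -> Tuesday
Result: Tuesday (2004-04-13)

Tuesday


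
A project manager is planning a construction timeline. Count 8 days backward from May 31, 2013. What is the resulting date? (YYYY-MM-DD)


Start: 2013-05-31
Subtracting 8 days
Days already passed in May: 31
Result: 2013-05-23

2013-05-23


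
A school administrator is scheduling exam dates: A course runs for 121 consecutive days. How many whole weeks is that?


Total days: 121
Days per week: 7
Division: 121 / 7 = 17 remainder 2
Complete weeks: 17
Remaining days: 2

17


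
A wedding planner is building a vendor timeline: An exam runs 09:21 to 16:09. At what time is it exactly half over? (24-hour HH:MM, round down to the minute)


Start time: 09:21 = 561 minutes from midnight
End time: 16:09 = 969 minutes from midnight
Sum: 561 + 969 = 1530
Midpoint: 1530 / 2 = 765 minutes
Convert: 765 / 60 = 12 hours, 45 minutes
Result: 12:45

12:45


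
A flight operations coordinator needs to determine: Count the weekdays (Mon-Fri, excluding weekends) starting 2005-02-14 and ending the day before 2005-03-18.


Start: 2005-02-14 (Monday)
End (exclusive): 2005-03-18 (Friday)
Total calendar days: 32
Full weeks: 32 // 7 = 4 -> 20 weekdays
Remaining 4 days starting on Monday:
  Mon(w), Tue(w), Wed(w), Thu(w) -> 4 weekdays
Total business days: 20 + 4 = 24

24


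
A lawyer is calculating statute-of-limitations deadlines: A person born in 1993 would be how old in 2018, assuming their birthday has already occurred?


Birth year: 1993
Current year: 2018
Age = current year - birth year
Age = 2018 - 1993 = 25

25


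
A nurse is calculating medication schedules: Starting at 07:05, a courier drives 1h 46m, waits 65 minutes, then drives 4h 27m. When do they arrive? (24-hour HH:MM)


Depart: 07:05
Leg 1: +106 min -> 08:51
Layover: +65 min -> 09:56
Leg 2: +267 min -> 14:23
Total travel: 438 minutes = 7h 18m
Arrival: 14:23

14:23


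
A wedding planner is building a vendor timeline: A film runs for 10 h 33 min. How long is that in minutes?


Hours: 10
Minutes: 33
Convert hours to minutes: 10 x 60 = 600
Add remaining minutes: 600 + 33 = 633

633


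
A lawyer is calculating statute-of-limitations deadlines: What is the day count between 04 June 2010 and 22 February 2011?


Start date: 2010-06-04
End date: 2011-02-22
Jun 2010: +27 days
Jul 2010: +31 days
Aug 2010: +31 days
... (6 more months)
Total: 263 days

263


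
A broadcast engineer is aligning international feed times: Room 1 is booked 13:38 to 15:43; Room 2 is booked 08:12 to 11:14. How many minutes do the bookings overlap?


Interval A: [818, 943] minutes from midnight
Interval B: [492, 674] minutes from midnight
Overlap start = max(818, 492) = 818
Overlap end = min(943, 674) = 674
End <= start, so the intervals do not overlap: 0 minutes

0


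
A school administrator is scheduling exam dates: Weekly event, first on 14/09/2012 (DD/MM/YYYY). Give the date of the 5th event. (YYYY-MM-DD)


First occurrence: 2012-09-14 (occurrence 1)
Each occurrence is 7 days after the previous.
Occurrence 5 is 4 weeks after the first.
4 weeks = 28 days
2012-09-14 + 28 days = 2012-10-12

2012-10-12


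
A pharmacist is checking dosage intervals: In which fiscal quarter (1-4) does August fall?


Month: August (month 8)
Q1: January-March (months 1-3)
Q2: April-June (months 4-6)
Q3: July-September (months 7-9)
Q4: October-December (months 10-12)
Month 8 falls in Q3

3


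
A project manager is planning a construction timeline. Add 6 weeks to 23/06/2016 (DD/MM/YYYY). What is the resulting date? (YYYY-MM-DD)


Start: 2016-06-23
Weeks to add: 6
Convert to days: 6 x 7 = 42 days
Add 42 days to 2016-06-23
Result: 2016-08-04

2016-08-04


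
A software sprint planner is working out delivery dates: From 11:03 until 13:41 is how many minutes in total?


Start time: 11:03 = 663 minutes from midnight
End time: 13:41 = 821 minutes from midnight
Difference: 821 - 663 = 158 minutes
That is 2 hours and 38 minutes

158


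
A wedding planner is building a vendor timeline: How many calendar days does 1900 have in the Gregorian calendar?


Year: 1900
Check leap year rules:
Divisible by 4? Yes
Divisible by 100? Yes
Divisible by 400? No
1900 is not a leap year
Days: 365

365


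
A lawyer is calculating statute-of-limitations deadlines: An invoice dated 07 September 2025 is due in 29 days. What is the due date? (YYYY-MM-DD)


Start: 2025-09-07
Adding 29 days
Days remaining in September: 23
After September: 6 days still to add
October 2025 has 31 days, need 6
Result: 2025-10-06

2025-10-06


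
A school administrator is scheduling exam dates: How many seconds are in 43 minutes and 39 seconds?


Minutes: 43
Seconds: 39
Convert minutes to seconds: 43 x 60 = 2580
Add remaining seconds: 2580 + 39 = 2619

2619


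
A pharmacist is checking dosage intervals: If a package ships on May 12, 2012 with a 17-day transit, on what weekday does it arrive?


Start: 2012-05-12 (Saturday)
Step 1 - find target date: add 17 days
  2012-05-12 + 17 days = 2012-05-29
Step 2 - day of week:
  17 mod 7 = 3
  Saturday + 3 days -> Tuesday
Result: Tuesday (2012-05-29)

Tuesday


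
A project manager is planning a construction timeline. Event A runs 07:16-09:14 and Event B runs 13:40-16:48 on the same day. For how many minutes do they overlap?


Interval A: [436, 554] minutes from midnight
Interval B: [820, 1008] minutes from midnight
Overlap start = max(436, 820) = 820
Overlap end = min(554, 1008) = 554
End <= start, so the intervals do not overlap: 0 minutes

0


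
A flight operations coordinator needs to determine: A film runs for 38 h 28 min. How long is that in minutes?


Hours: 38
Minutes: 28
Convert hours to minutes: 38 x 60 = 2280
Add remaining minutes: 2280 + 28 = 2308

2308


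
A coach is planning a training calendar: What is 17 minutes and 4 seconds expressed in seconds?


Minutes: 17
Extra seconds: 4
Seconds per minute: 60
Minutes to seconds: 17 x 60 = 1020
Total: 1020 + 4 = 1024

1024


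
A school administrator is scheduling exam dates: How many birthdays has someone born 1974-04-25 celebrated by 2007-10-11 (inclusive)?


Birth: 1974-04-25
Reference: 2007-10-11
Year difference: 2007 - 1974 = 33
Has birthday (04-25) occurred by 10-11? Yes
Age in full years: 33

33


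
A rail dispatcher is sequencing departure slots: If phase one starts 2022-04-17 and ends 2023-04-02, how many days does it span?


Start date: 2022-04-17
End date: 2023-04-02
Apr 2022: +14 days
May 2022: +31 days
Jun 2022: +30 days
... (10 more months)
Total: 350 days

350


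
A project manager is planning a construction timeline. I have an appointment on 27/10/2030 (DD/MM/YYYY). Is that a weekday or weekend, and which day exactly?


Date: 2030-10-27
January 1, 2030 is a Tuesday
Day of year: 300
Offset from Jan 1: 299 days
299 mod 7 = 5
Result: Sunday

Sunday


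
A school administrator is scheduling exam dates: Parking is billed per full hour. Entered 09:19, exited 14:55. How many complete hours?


Start: 09:19
End: 14:55
Hour difference: 14 - 9 = 5 hours
Minute difference: 55 - 19 = 36 minutes
Total minutes: 336
Complete hours: 336 / 60 = 5 (remainder 36)

5


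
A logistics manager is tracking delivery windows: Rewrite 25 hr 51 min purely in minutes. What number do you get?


Hours: 25
Extra minutes: 51
Minutes per hour: 60
Hours to minutes: 25 x 60 = 1500
Total: 1500 + 51 = 1551

1551


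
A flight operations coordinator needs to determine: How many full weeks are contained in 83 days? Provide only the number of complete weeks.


Total days: 83
Days per week: 7
Division: 83 / 7 = 11 remainder 6
Complete weeks: 11
Remaining days: 6

11


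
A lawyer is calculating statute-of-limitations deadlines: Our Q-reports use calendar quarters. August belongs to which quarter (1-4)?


Month: August (month 8)
Q1: January-March (months 1-3)
Q2: April-June (months 4-6)
Q3: July-September (months 7-9)
Q4: October-December (months 10-12)
Month 8 falls in Q3

3


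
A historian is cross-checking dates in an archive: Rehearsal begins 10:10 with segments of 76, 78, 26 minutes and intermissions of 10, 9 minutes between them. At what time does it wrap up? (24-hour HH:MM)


Start: 10:10 = 610 min from midnight
  after task 1 (76 min): 11:26
  after break (10 min): 11:36
  after task 2 (78 min): 12:54
  after break (9 min): 13:03
  after task 3 (26 min): 13:29
Total elapsed: 199 minutes
End time: 13:29

13:29


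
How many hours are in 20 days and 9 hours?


Days: 20
Extra hours: 9
Hours per day: 24
Days to hours: 20 x 24 = 480
Total: 480 + 9 = 489

489


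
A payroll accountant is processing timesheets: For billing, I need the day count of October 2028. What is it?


Month: October
Year: 2028
October is a 31-day month
Total: 31 days

31


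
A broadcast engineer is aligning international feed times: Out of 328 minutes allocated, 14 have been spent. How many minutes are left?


Total budget: 328 minutes
Time used: 14 minutes
Remaining: 328 - 14 = 314 minutes
Percent used: 4.3%
Percent remaining: 95.7%

314


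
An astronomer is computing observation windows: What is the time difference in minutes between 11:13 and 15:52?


Start time: 11:13 = 673 minutes from midnight
End time: 15:52 = 952 minutes from midnight
Difference: 952 - 673 = 279 minutes
That is 4 hours and 39 minutes

279


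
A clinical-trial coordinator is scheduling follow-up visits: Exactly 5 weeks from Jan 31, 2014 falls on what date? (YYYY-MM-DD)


Start: 2014-01-31
Weeks to add: 5
Convert to days: 5 x 7 = 35 days
Add 35 days to 2014-01-31
Result: 2014-03-07

2014-03-07


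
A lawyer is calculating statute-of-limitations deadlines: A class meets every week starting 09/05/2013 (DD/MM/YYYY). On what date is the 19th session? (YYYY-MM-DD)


First occurrence: 2013-05-09 (occurrence 1)
Each occurrence is 7 days after the previous.
Occurrence 19 is 18 weeks after the first.
18 weeks = 126 days
2013-05-09 + 126 days = 2013-09-12

2013-09-12


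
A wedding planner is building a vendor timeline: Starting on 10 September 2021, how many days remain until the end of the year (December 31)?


Start: September 10, 2021
End: December 31, 2021
Days left in September: 20
October: 31
November: 30
December: 31
Sum of remaining months: 92
Total: 20 + 92 = 112

112


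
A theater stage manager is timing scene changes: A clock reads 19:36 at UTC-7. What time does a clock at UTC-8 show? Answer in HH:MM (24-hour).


Local time: 19:36 at UTC-7 (offset -7h)
Target zone: UTC-8 (offset -8h)
Difference: -8 - (-7) = -1 hours
Calculation: 19 + (-1) = 18
Result: 18:36

18:36
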